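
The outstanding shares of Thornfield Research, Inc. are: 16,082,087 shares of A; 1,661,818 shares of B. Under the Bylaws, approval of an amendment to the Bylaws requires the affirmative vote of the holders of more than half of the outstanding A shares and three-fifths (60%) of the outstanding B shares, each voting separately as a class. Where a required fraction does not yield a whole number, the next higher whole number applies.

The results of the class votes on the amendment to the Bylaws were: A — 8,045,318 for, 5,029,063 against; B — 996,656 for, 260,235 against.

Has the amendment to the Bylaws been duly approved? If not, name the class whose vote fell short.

A: a majority of 16082087 is 8041044; 8,041,044 required, 8,045,318 in favor — approved.
B: 3/5 of 1661818 = 997090.80, rounded up to 997091; 997,091 required, 996,656 in favor — not approved.

Not approved — the B shares did not give the required vote.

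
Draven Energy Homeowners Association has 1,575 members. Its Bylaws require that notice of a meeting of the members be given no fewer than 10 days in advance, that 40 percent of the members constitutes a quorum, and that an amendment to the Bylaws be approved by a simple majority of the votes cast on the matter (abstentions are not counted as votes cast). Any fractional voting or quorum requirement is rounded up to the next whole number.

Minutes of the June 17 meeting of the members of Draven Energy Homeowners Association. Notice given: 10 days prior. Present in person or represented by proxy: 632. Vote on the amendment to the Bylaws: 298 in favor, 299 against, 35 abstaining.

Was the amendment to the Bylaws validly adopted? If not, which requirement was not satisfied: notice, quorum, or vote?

Invalid — vote requirement not satisfied.

Notice: 10 days given; 10 required. Satisfied.
Quorum: 40% of 1,575 = 630; 632 present. Satisfied.
Vote: requires a majority of the votes cast (632 − 35 abstaining = 597); a majority of 597 is 299, so 299 needed; 298 in favor. Not satisfied.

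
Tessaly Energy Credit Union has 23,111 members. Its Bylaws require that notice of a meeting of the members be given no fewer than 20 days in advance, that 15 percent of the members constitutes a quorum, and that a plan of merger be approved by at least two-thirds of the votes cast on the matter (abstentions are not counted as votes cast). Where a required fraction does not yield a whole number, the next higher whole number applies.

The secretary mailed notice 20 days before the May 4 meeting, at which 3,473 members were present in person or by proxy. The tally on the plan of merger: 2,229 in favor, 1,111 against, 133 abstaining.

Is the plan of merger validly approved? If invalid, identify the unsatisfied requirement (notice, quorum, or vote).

Notice: 20 days given; 20 required. Satisfied.
Quorum: 15% of 23,111 = 3,466.65, rounded up to 3,467; 3,473 present. Satisfied.
Vote: requires two-thirds of the votes cast (3,473 − 133 abstaining = 3,340); 2/3 of 3340 = 2226.67, rounded up to 2227, so 2,227 needed; 2,229 in favor. Satisfied.

Valid — all requirements satisfied.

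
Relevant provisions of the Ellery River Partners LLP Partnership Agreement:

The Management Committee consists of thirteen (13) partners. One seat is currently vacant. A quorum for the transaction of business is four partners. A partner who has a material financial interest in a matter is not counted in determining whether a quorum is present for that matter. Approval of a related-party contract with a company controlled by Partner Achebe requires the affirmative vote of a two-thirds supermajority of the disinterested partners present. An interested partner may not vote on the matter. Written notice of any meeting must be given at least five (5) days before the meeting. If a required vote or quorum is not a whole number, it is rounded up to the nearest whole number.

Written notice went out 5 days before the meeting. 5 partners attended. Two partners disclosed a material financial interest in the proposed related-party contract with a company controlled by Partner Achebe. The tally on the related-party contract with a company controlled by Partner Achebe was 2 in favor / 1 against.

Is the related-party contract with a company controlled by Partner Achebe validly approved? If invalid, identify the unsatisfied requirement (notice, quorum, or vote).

Notice: 5 days given; 5 required (5 ≥ 5). Satisfied.
Quorum: 5 present, but the 2 interested partners do not count, leaving 3. Quorum is 4. Not satisfied.
Vote: the related-party contract with a company controlled by Partner Achebe requires two-thirds of the disinterested partners present (5 − 2 = 3). 2/3 of 3 = 2, so 2 affirmative votes are needed; 2 voted in favor. Satisfied. (Moot — without a quorum no business can be validly transacted.)

Invalid — quorum requirement not satisfied.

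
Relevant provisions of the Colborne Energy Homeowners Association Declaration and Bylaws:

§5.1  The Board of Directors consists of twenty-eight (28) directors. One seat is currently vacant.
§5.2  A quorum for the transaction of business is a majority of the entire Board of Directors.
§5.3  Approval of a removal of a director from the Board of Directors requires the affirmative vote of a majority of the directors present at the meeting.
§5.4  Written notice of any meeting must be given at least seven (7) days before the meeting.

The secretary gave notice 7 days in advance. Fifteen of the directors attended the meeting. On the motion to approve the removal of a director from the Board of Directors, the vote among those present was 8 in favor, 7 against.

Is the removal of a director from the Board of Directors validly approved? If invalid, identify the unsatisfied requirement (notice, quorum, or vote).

Valid — all requirements satisfied.

Notice: 7 days given; 7 required (7 ≥ 7). Satisfied.
Quorum: 15 present; quorum is 15. Satisfied.
Vote: the removal of a director from the Board of Directors requires a majority of the directors present (15). A majority of 15 is 8, so 8 affirmative votes are needed; 8 voted in favor. Satisfied.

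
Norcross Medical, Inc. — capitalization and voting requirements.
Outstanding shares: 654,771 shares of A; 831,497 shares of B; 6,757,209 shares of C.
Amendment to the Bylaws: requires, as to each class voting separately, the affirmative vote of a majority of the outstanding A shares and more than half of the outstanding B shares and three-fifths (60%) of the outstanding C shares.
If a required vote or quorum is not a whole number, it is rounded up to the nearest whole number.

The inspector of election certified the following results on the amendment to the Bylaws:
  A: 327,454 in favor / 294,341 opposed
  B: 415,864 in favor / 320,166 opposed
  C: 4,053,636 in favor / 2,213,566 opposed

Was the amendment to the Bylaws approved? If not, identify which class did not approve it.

Not approved — the C shares did not give the required vote.

A: a majority of 654771 is 327386; 327,386 required, 327,454 in favor — approved.
B: a majority of 831497 is 415749; 415,749 required, 415,864 in favor — approved.
C: 3/5 of 6757209 = 4054325.40, rounded up to 4054326; 4,054,326 required, 4,053,636 in favor — not approved.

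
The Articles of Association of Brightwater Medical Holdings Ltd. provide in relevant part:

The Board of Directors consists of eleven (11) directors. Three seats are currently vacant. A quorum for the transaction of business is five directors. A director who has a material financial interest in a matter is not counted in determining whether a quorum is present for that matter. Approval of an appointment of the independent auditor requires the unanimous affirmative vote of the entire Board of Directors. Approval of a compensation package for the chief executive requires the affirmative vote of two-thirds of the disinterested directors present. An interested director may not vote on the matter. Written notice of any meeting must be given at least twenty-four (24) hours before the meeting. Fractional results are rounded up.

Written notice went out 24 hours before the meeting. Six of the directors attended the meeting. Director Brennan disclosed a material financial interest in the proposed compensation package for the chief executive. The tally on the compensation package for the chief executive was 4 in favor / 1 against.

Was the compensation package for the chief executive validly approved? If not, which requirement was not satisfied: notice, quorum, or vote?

Valid — all requirements satisfied.

Notice: 24 hours given; 24 required (24 ≥ 24). Satisfied.
Quorum: 6 present, but the 1 interested director does not count, leaving 5. Quorum is 5. Satisfied.
Vote: the compensation package for the chief executive requires two-thirds of the disinterested directors present (6 − 1 = 5). 2/3 of 5 = 3.33, rounded up to 4, so 4 affirmative votes are needed; 4 voted in favor. Satisfied.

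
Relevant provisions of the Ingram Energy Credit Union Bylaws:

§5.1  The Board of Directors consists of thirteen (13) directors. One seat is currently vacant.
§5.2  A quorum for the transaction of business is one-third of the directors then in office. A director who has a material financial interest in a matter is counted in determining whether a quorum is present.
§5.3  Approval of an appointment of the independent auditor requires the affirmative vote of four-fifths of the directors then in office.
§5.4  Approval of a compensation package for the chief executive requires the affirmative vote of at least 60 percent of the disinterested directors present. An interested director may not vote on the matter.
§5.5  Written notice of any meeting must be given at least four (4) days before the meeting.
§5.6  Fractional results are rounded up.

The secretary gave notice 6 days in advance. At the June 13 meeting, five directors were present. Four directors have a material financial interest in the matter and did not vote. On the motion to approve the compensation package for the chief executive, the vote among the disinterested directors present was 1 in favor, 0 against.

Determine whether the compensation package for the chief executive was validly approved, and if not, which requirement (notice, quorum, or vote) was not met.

Valid — all requirements satisfied.

Notice: 6 days given; 4 required (6 ≥ 4). Satisfied.
Quorum: 5 present (interested directors count toward quorum); quorum is 4. Satisfied.
Vote: the compensation package for the chief executive requires three-fifths of the disinterested directors present (5 − 4 = 1). 3/5 of 1 = 0.60, rounded up to 1, so 1 affirmative vote is needed; 1 voted in favor. Satisfied.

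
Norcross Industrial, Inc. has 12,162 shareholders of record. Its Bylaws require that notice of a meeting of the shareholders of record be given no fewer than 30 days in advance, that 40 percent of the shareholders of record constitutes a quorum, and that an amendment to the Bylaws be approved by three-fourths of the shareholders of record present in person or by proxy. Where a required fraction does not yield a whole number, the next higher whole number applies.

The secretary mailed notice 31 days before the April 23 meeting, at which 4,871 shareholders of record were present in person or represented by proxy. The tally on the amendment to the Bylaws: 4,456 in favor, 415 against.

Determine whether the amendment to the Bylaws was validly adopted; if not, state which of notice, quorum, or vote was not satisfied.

Valid — all requirements satisfied.

Notice: 31 days given; 30 required. Satisfied.
Quorum: 40% of 12,162 = 4,864.80, rounded up to 4,865; 4,871 present. Satisfied.
Vote: requires three-fourths of those present (4,871); 3/4 of 4871 = 3653.25, rounded up to 3654, so 3,654 needed; 4,456 in favor. Satisfied.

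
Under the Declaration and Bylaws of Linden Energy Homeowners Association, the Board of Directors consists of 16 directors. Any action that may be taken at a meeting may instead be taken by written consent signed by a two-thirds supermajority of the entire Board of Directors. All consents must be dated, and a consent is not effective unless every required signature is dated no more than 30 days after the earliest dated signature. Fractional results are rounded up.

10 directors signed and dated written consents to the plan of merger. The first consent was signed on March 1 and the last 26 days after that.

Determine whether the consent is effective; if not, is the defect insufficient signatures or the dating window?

Signatures required: a two-thirds supermajority of 16 — 2/3 of 16 = 10.67, rounded up to 11, so 11 needed; 10 signed. Insufficient.
Dating window: the latest signature is 26 days after the earliest; the limit is 30 days. Within the window.

Not effective — insufficient signatures.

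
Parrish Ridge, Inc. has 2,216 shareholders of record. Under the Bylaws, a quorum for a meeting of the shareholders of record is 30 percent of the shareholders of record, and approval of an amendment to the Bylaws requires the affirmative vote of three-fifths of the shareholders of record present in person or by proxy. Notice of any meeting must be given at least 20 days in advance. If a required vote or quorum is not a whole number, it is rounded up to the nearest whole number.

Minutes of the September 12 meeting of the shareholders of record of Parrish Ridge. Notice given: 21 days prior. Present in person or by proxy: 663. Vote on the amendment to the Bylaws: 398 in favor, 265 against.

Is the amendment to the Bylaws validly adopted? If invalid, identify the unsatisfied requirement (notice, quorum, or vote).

Invalid — quorum requirement not satisfied.

Notice: 21 days given; 20 required. Satisfied.
Quorum: 30% of 2,216 = 664.80, rounded up to 665; 663 present. Not satisfied.
Vote: requires three-fifths of those present (663); 3/5 of 663 = 397.80, rounded up to 398, so 398 needed; 398 in favor. Satisfied.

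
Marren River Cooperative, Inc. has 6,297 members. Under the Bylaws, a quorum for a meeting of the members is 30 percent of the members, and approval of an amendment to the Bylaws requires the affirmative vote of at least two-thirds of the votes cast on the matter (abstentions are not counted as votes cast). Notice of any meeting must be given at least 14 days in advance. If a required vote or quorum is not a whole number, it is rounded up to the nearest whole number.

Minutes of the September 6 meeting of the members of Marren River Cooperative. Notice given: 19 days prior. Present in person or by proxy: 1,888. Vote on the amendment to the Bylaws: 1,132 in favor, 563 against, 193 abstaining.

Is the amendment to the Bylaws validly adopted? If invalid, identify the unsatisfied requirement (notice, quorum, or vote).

Invalid — quorum requirement not satisfied.

Notice: 19 days given; 14 required. Satisfied.
Quorum: 30% of 6,297 = 1,889.10, rounded up to 1,890; 1,888 present. Not satisfied.
Vote: requires two-thirds of the votes cast (1,888 − 193 abstaining = 1,695); 2/3 of 1695 = 1130, so 1,130 needed; 1,132 in favor. Satisfied.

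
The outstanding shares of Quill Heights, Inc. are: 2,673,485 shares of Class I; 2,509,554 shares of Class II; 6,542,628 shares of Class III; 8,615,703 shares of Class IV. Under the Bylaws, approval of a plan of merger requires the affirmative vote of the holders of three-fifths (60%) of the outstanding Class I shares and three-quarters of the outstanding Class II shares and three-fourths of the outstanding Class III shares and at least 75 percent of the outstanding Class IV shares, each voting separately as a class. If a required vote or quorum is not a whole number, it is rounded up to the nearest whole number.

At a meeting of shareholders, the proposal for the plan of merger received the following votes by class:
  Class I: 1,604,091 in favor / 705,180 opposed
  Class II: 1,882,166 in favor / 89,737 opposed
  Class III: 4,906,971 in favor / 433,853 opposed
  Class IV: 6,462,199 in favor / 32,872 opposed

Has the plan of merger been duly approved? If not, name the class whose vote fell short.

Approved — every class gave the required vote.

Class I: 3/5 of 2673485 = 1604091; 1,604,091 required, 1,604,091 in favor — approved.
Class II: 3/4 of 2509554 = 1882165.50, rounded up to 1882166; 1,882,166 required, 1,882,166 in favor — approved.
Class III: 3/4 of 6542628 = 4906971; 4,906,971 required, 4,906,971 in favor — approved.
Class IV: 3/4 of 8615703 = 6461777.25, rounded up to 6461778; 6,461,778 required, 6,462,199 in favor — approved.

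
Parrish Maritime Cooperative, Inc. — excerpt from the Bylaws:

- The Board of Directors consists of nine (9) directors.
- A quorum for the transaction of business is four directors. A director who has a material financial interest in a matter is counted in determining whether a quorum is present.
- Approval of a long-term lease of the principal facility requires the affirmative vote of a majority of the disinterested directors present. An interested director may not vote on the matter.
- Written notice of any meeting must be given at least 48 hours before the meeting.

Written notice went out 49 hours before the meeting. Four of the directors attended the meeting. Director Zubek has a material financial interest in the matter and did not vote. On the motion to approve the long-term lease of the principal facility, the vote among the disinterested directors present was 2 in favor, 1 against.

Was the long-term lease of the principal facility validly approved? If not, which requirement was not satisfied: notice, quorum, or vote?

Valid — all requirements satisfied.

Notice: 49 hours given; 48 required (49 ≥ 48). Satisfied.
Quorum: 4 present (interested directors count toward quorum); quorum is 4. Satisfied.
Vote: the long-term lease of the principal facility requires a majority of the disinterested directors present (4 − 1 = 3). A majority of 3 is 2, so 2 affirmative votes are needed; 2 voted in favor. Satisfied.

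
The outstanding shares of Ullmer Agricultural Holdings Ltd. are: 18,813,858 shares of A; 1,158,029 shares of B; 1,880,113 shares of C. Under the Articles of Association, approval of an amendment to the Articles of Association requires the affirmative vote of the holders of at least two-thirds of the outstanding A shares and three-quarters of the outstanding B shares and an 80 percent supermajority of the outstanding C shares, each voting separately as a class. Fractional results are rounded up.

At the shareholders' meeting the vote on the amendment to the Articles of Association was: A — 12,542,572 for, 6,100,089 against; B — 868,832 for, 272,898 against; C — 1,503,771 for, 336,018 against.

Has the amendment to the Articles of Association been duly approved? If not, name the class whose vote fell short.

Not approved — the C shares did not give the required vote.

A: 2/3 of 18813858 = 12542572; 12,542,572 required, 12,542,572 in favor — approved.
B: 3/4 of 1158029 = 868521.75, rounded up to 868522; 868,522 required, 868,832 in favor — approved.
C: 4/5 of 1880113 = 1504090.40, rounded up to 1504091; 1,504,091 required, 1,503,771 in favor — not approved.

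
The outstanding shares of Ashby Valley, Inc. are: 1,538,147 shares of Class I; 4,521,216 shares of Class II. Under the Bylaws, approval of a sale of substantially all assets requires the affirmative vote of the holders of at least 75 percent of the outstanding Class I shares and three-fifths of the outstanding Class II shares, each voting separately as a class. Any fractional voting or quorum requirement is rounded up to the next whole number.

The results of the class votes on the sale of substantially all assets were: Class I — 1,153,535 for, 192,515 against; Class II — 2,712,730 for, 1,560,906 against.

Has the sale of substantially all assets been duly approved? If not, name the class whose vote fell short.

Not approved — the Class I shares did not give the required vote.

Class I: 3/4 of 1538147 = 1153610.25, rounded up to 1153611; 1,153,611 required, 1,153,535 in favor — not approved.
Class II: 3/5 of 4521216 = 2712729.60, rounded up to 2712730; 2,712,730 required, 2,712,730 in favor — approved.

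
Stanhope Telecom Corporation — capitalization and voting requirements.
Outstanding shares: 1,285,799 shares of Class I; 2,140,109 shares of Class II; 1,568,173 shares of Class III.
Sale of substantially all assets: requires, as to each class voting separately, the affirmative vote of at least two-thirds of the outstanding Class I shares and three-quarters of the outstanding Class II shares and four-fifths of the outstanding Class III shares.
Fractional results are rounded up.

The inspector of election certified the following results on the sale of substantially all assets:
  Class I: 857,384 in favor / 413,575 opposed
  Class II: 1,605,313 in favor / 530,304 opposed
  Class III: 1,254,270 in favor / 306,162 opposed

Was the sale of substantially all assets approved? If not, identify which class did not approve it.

Class I: 2/3 of 1285799 = 857199.33, rounded up to 857200; 857,200 required, 857,384 in favor — approved.
Class II: 3/4 of 2140109 = 1605081.75, rounded up to 1605082; 1,605,082 required, 1,605,313 in favor — approved.
Class III: 4/5 of 1568173 = 1254538.40, rounded up to 1254539; 1,254,539 required, 1,254,270 in favor — not approved.

Not approved — the Class III shares did not give the required vote.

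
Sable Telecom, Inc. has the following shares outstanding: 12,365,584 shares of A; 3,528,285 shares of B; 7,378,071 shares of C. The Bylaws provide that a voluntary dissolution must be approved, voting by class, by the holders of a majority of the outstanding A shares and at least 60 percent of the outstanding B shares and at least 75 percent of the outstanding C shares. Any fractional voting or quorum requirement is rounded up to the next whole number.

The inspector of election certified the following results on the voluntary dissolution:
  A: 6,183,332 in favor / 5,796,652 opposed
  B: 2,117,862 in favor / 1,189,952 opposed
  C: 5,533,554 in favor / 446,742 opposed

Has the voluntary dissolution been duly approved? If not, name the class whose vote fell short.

A: a majority of 12365584 is 6182793; 6,182,793 required, 6,183,332 in favor — approved.
B: 3/5 of 3528285 = 2116971; 2,116,971 required, 2,117,862 in favor — approved.
C: 3/4 of 7378071 = 5533553.25, rounded up to 5533554; 5,533,554 required, 5,533,554 in favor — approved.

Approved — every class gave the required vote.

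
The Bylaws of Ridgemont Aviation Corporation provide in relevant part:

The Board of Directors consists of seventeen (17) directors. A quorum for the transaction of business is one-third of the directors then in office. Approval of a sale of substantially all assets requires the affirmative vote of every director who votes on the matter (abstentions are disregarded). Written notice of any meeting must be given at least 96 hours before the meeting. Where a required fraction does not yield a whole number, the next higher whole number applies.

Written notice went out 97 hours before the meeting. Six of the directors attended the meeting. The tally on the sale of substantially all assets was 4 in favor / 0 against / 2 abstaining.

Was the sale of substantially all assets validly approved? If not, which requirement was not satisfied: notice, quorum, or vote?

Notice: 97 hours given; 96 required (97 ≥ 96). Satisfied.
Quorum: 6 present; quorum is 6. Satisfied.
Vote: the sale of substantially all assets requires the unanimous vote of the votes cast (6 present − 2 abstaining = 4). Unanimous means all 4, so 4 affirmative votes are needed; 4 voted in favor. Satisfied.

Valid — all requirements satisfied.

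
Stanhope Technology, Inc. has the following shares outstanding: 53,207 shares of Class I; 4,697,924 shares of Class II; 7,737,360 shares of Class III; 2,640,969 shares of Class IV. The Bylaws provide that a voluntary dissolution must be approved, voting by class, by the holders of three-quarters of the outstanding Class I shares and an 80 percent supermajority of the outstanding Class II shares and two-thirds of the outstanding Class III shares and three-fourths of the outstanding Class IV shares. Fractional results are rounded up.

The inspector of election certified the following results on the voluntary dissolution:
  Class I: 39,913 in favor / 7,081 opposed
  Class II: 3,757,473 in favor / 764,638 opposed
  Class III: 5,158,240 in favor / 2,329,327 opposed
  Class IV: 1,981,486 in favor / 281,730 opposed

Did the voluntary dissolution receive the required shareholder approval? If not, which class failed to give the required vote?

Not approved — the Class II shares did not give the required vote.

Class I: 3/4 of 53207 = 39905.25, rounded up to 39906; 39,906 required, 39,913 in favor — approved.
Class II: 4/5 of 4697924 = 3758339.20, rounded up to 3758340; 3,758,340 required, 3,757,473 in favor — not approved.
Class III: 2/3 of 7737360 = 5158240; 5,158,240 required, 5,158,240 in favor — approved.
Class IV: 3/4 of 2640969 = 1980726.75, rounded up to 1980727; 1,980,727 required, 1,981,486 in favor — approved.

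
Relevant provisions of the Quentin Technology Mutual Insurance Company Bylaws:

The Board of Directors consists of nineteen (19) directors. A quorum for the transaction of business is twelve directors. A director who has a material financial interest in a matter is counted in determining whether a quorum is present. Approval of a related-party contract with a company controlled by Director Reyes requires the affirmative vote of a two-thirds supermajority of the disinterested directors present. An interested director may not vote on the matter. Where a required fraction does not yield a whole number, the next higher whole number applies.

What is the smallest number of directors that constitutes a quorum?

The quorum is fixed at 12.

12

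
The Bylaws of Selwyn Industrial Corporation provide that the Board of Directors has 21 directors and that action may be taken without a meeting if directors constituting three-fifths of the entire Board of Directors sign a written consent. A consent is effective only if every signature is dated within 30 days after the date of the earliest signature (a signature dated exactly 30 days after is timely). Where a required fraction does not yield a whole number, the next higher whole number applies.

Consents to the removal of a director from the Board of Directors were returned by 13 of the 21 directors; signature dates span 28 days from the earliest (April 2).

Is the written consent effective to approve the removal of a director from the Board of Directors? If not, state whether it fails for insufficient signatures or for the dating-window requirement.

Signatures required: three-fifths of 21 — 3/5 of 21 = 12.60, rounded up to 13, so 13 needed; 13 signed. Sufficient.
Dating window: the latest signature is 28 days after the earliest; the limit is 30 days. Within the window.

Effective — both the signature and dating-window requirements are satisfied.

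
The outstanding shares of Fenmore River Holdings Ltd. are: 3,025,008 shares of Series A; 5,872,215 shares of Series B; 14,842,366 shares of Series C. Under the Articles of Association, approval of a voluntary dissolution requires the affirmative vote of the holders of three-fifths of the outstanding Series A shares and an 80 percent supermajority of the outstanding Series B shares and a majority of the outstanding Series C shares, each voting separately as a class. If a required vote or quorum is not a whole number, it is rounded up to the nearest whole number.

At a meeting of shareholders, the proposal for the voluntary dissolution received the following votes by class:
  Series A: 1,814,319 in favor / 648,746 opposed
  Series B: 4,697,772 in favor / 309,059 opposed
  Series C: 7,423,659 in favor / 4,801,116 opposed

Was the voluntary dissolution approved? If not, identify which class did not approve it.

Series A: 3/5 of 3025008 = 1815004.80, rounded up to 1815005; 1,815,005 required, 1,814,319 in favor — not approved.
Series B: 4/5 of 5872215 = 4697772; 4,697,772 required, 4,697,772 in favor — approved.
Series C: a majority of 14842366 is 7421184; 7,421,184 required, 7,423,659 in favor — approved.

Not approved — the Series A shares did not give the required vote.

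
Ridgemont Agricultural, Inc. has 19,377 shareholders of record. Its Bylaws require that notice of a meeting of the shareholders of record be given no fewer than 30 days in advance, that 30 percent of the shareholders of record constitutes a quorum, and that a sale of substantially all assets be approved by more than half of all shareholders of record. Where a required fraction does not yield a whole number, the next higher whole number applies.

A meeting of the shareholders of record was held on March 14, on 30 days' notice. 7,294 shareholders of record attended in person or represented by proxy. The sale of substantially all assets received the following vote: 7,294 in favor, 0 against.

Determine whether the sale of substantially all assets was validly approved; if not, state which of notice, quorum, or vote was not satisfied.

Invalid — vote requirement not satisfied.

Notice: 30 days given; 30 required. Satisfied.
Quorum: 30% of 19,377 = 5,813.10, rounded up to 5,814; 7,294 present. Satisfied.
Vote: requires a majority of all shareholders of record (19,377); a majority of 19377 is 9689, so 9,689 needed; 7,294 in favor. Not satisfied.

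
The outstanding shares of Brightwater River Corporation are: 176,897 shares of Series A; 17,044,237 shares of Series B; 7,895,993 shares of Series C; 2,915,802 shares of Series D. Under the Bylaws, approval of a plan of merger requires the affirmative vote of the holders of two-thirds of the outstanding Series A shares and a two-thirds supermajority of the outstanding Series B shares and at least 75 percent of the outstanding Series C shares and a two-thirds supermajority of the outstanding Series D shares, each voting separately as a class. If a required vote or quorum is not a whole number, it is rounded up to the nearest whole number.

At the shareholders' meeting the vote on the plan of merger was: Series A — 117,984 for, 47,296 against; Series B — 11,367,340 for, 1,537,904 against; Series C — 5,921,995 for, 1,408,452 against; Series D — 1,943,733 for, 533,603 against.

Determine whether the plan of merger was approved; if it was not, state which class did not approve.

Series A: 2/3 of 176897 = 117931.33, rounded up to 117932; 117,932 required, 117,984 in favor — approved.
Series B: 2/3 of 17044237 = 11362824.67, rounded up to 11362825; 11,362,825 required, 11,367,340 in favor — approved.
Series C: 3/4 of 7895993 = 5921994.75, rounded up to 5921995; 5,921,995 required, 5,921,995 in favor — approved.
Series D: 2/3 of 2915802 = 1943868; 1,943,868 required, 1,943,733 in favor — not approved.

Not approved — the Series D shares did not give the required vote.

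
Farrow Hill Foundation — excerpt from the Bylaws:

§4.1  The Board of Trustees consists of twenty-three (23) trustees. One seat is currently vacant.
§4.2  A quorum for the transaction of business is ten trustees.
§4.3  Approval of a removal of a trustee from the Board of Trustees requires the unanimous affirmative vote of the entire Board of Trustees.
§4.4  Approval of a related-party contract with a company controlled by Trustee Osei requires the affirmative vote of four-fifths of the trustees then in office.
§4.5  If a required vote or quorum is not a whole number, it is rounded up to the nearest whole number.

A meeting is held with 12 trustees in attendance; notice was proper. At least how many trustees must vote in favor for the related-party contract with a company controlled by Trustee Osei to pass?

The related-party contract with a company controlled by Trustee Osei requires four-fifths of the trustees then in office (22).
4/5 of 22 = 17.60, rounded up to 18.
(Only 12 can vote, so the related-party contract with a company controlled by Trustee Osei cannot pass at this meeting, but the required vote is still 18.)

18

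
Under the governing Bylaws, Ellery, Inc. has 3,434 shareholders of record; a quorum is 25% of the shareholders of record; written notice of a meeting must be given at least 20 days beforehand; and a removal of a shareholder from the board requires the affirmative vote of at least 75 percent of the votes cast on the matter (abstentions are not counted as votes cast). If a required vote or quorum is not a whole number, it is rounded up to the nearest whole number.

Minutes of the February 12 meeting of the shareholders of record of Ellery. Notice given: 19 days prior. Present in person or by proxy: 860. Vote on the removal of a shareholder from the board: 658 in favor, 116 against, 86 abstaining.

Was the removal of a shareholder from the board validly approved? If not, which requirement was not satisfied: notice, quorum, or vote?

Invalid — notice requirement not satisfied.

Notice: 19 days given; 20 required. Not satisfied.
Quorum: 25% of 3,434 = 858.50, rounded up to 859; 860 present. Satisfied.
Vote: requires three-fourths of the votes cast (860 − 86 abstaining = 774); 3/4 of 774 = 580.50, rounded up to 581, so 581 needed; 658 in favor. Satisfied.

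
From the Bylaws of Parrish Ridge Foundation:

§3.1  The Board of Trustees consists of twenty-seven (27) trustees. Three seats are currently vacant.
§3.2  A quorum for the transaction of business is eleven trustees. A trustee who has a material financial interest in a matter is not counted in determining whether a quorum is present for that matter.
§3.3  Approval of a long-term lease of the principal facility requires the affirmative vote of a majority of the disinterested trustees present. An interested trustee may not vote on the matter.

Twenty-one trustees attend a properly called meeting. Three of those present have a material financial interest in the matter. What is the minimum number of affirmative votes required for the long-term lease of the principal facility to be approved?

10

The long-term lease of the principal facility requires a majority of the disinterested trustees present (21 − 3 = 18).
A majority of 18 is 10.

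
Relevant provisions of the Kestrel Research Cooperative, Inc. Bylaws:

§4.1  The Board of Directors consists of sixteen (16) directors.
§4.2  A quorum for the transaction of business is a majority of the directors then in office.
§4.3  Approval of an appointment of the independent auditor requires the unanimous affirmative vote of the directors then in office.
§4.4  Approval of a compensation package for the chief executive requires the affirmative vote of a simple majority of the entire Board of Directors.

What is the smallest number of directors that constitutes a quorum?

9

A majority of 16 is 9.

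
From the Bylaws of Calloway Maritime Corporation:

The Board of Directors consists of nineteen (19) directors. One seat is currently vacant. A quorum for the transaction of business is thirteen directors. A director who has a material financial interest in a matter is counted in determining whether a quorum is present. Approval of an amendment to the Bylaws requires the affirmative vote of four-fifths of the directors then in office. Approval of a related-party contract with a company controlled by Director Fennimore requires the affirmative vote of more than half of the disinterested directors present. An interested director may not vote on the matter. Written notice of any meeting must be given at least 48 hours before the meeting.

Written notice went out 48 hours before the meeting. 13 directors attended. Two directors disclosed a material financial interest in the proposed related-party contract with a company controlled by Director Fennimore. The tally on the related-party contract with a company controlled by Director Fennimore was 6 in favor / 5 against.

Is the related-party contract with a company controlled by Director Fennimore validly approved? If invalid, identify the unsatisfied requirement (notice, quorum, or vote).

Notice: 48 hours given; 48 required (48 ≥ 48). Satisfied.
Quorum: 13 present (interested directors count toward quorum); quorum is 13. Satisfied.
Vote: the related-party contract with a company controlled by Director Fennimore requires a majority of the disinterested directors present (13 − 2 = 11). A majority of 11 is 6, so 6 affirmative votes are needed; 6 voted in favor. Satisfied.

Valid — all requirements satisfied.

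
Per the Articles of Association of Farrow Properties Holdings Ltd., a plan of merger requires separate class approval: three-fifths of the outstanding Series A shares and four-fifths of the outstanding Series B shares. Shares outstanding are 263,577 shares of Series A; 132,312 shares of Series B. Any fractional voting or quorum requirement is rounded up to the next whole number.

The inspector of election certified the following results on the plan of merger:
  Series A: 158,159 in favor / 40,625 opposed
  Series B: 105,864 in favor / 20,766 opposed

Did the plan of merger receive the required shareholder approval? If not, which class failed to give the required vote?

Approved — every class gave the required vote.

Series A: 3/5 of 263577 = 158146.20, rounded up to 158147; 158,147 required, 158,159 in favor — approved.
Series B: 4/5 of 132312 = 105849.60, rounded up to 105850; 105,850 required, 105,864 in favor — approved.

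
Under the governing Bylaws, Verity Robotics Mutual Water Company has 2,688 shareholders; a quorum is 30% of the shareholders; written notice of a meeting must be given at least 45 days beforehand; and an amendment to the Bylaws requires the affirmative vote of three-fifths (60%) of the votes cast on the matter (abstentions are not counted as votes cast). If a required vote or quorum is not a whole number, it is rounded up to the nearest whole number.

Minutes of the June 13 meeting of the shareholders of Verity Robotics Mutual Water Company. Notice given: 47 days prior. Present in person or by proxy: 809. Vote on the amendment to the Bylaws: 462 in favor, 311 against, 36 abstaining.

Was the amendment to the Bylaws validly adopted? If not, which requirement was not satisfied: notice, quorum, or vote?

Notice: 47 days given; 45 required. Satisfied.
Quorum: 30% of 2,688 = 806.40, rounded up to 807; 809 present. Satisfied.
Vote: requires three-fifths of the votes cast (809 − 36 abstaining = 773); 3/5 of 773 = 463.80, rounded up to 464, so 464 needed; 462 in favor. Not satisfied.

Invalid — vote requirement not satisfied.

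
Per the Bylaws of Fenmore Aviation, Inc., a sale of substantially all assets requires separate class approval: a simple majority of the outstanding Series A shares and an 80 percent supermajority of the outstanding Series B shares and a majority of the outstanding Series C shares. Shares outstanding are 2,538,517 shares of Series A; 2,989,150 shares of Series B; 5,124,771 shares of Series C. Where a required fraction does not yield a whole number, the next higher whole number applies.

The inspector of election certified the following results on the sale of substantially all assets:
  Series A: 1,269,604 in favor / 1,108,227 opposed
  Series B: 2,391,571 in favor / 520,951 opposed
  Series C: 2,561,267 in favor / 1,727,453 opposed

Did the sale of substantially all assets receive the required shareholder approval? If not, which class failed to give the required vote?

Series A: a majority of 2538517 is 1269259; 1,269,259 required, 1,269,604 in favor — approved.
Series B: 4/5 of 2989150 = 2391320; 2,391,320 required, 2,391,571 in favor — approved.
Series C: a majority of 5124771 is 2562386; 2,562,386 required, 2,561,267 in favor — not approved.

Not approved — the Series C shares did not give the required vote.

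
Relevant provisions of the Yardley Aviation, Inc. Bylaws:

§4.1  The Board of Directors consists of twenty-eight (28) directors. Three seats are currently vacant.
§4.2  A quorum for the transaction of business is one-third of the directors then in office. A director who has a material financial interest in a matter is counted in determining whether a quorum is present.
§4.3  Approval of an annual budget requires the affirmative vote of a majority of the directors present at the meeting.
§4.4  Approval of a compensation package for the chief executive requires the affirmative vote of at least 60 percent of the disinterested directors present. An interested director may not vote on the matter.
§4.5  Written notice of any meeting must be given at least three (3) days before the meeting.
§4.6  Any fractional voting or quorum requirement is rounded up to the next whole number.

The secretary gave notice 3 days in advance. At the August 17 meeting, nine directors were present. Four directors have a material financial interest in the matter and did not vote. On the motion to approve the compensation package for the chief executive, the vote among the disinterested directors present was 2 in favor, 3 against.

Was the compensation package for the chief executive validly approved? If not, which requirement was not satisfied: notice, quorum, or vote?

Invalid — vote requirement not satisfied.

Notice: 3 days given; 3 required (3 ≥ 3). Satisfied.
Quorum: 9 present (interested directors count toward quorum); quorum is 9. Satisfied.
Vote: the compensation package for the chief executive requires three-fifths of the disinterested directors present (9 − 4 = 5). 3/5 of 5 = 3, so 3 affirmative votes are needed; 2 voted in favor. Not satisfied.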